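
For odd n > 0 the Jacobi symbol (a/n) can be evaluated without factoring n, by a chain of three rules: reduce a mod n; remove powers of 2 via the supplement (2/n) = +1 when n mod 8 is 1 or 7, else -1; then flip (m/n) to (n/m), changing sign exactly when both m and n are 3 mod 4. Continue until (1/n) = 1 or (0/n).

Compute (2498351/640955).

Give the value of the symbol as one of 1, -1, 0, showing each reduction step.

-1

(2498351/640955) = (575486/640955)   [reduce mod 640955]
575486 = 2^1·287743; (2/640955) = -1 since 640955 mod 8 = 3, so (575486/640955) = (-1)^1·(287743/640955); sign now -1
reciprocity: (287743/640955) = -1·(640955/287743) since 287743 mod 4 = 3, 640955 mod 4 = 3; sign now +1
(640955/287743) = (65469/287743)   [reduce mod 287743]
reciprocity: (65469/287743) = +1·(287743/65469) since 65469 mod 4 = 1, 287743 mod 4 = 3; sign now +1
(287743/65469) = (25867/65469)   [reduce mod 65469]
reciprocity: (25867/65469) = +1·(65469/25867) since 25867 mod 4 = 3, 65469 mod 4 = 1; sign now +1
(65469/25867) = (13735/25867)   [reduce mod 25867]
reciprocity: (13735/25867) = -1·(25867/13735) since 13735 mod 4 = 3, 25867 mod 4 = 3; sign now -1
(25867/13735) = (12132/13735)   [reduce mod 13735]
12132 = 2^2·3033; (2/13735) = +1 since 13735 mod 8 = 7, so (12132/13735) = (+1)^2·(3033/13735); sign now -1
reciprocity: (3033/13735) = +1·(13735/3033) since 3033 mod 4 = 1, 13735 mod 4 = 3; sign now -1
(13735/3033) = (1603/3033)   [reduce mod 3033]
reciprocity: (1603/3033) = +1·(3033/1603) since 1603 mod 4 = 3, 3033 mod 4 = 1; sign now -1
(3033/1603) = (1430/1603)   [reduce mod 1603]
1430 = 2^1·715; (2/1603) = -1 since 1603 mod 8 = 3, so (1430/1603) = (-1)^1·(715/1603); sign now +1
reciprocity: (715/1603) = -1·(1603/715) since 715 mod 4 = 3, 1603 mod 4 = 3; sign now -1
(1603/715) = (173/715)   [reduce mod 715]
reciprocity: (173/715) = +1·(715/173) since 173 mod 4 = 1, 715 mod 4 = 3; sign now -1
(715/173) = (23/173)   [reduce mod 173]
reciprocity: (23/173) = +1·(173/23) since 23 mod 4 = 3, 173 mod 4 = 1; sign now -1
(173/23) = (12/23)   [reduce mod 23]
12 = 2^2·3; (2/23) = +1 since 23 mod 8 = 7, so (12/23) = (+1)^2·(3/23); sign now -1
reciprocity: (3/23) = -1·(23/3) since 3 mod 4 = 3, 23 mod 4 = 3; sign now +1
(23/3) = (2/3)   [reduce mod 3]
2 = 2^1·1; (2/3) = -1 since 3 mod 8 = 3, so (2/3) = (-1)^1·(1/3); sign now -1
(1/3) = 1; final value = sign = -1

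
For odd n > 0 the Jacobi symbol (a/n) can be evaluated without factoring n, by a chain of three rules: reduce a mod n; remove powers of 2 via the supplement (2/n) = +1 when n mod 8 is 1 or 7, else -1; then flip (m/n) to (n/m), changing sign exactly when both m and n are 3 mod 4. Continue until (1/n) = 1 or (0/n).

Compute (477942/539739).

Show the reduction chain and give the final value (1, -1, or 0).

477942 = 2^1·238971; (2/539739) = -1 since 539739 mod 8 = 3, so (477942/539739) = (-1)^1·(238971/539739); sign now -1
reciprocity: (238971/539739) = -1·(539739/238971) since 238971 mod 4 = 3, 539739 mod 4 = 3; sign now +1
(539739/238971) = (61797/238971)   [reduce mod 238971]
reciprocity: (61797/238971) = +1·(238971/61797) since 61797 mod 4 = 1, 238971 mod 4 = 3; sign now +1
(238971/61797) = (53580/61797)   [reduce mod 61797]
53580 = 2^2·13395; (2/61797) = -1 since 61797 mod 8 = 5, so (53580/61797) = (-1)^2·(13395/61797); sign now +1
reciprocity: (13395/61797) = +1·(61797/13395) since 13395 mod 4 = 3, 61797 mod 4 = 1; sign now +1
(61797/13395) = (8217/13395)   [reduce mod 13395]
reciprocity: (8217/13395) = +1·(13395/8217) since 8217 mod 4 = 1, 13395 mod 4 = 3; sign now +1
(13395/8217) = (5178/8217)   [reduce mod 8217]
5178 = 2^1·2589; (2/8217) = +1 since 8217 mod 8 = 1, so (5178/8217) = (+1)^1·(2589/8217); sign now +1
reciprocity: (2589/8217) = +1·(8217/2589) since 2589 mod 4 = 1, 8217 mod 4 = 1; sign now +1
(8217/2589) = (450/2589)   [reduce mod 2589]
450 = 2^1·225; (2/2589) = -1 since 2589 mod 8 = 5, so (450/2589) = (-1)^1·(225/2589); sign now -1
reciprocity: (225/2589) = +1·(2589/225) since 225 mod 4 = 1, 2589 mod 4 = 1; sign now -1
(2589/225) = (114/225)   [reduce mod 225]
114 = 2^1·57; (2/225) = +1 since 225 mod 8 = 1, so (114/225) = (+1)^1·(57/225); sign now -1
reciprocity: (57/225) = +1·(225/57) since 57 mod 4 = 1, 225 mod 4 = 1; sign now -1
(225/57) = (54/57)   [reduce mod 57]
54 = 2^1·27; (2/57) = +1 since 57 mod 8 = 1, so (54/57) = (+1)^1·(27/57); sign now -1
reciprocity: (27/57) = +1·(57/27) since 27 mod 4 = 3, 57 mod 4 = 1; sign now -1
(57/27) = (3/27)   [reduce mod 27]
reciprocity: (3/27) = -1·(27/3) since 3 mod 4 = 3, 27 mod 4 = 3; sign now +1
(27/3) = (0/3)   [reduce mod 3]
(0/3) = 0   [gcd(a, n) > 1]; final value = 0

0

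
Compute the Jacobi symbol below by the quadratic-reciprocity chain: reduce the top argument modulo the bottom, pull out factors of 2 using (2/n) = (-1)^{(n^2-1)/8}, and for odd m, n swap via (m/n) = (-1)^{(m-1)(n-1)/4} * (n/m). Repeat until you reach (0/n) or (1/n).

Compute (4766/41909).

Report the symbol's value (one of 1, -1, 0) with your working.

-1

4766 = 2^1·2383; (2/41909) = -1 since 41909 mod 8 = 5, so (4766/41909) = (-1)^1·(2383/41909); sign now -1
reciprocity: (2383/41909) = +1·(41909/2383) since 2383 mod 4 = 3, 41909 mod 4 = 1; sign now -1
(41909/2383) = (1398/2383)   [reduce mod 2383]
1398 = 2^1·699; (2/2383) = +1 since 2383 mod 8 = 7, so (1398/2383) = (+1)^1·(699/2383); sign now -1
reciprocity: (699/2383) = -1·(2383/699) since 699 mod 4 = 3, 2383 mod 4 = 3; sign now +1
(2383/699) = (286/699)   [reduce mod 699]
286 = 2^1·143; (2/699) = -1 since 699 mod 8 = 3, so (286/699) = (-1)^1·(143/699); sign now -1
reciprocity: (143/699) = -1·(699/143) since 143 mod 4 = 3, 699 mod 4 = 3; sign now +1
(699/143) = (127/143)   [reduce mod 143]
reciprocity: (127/143) = -1·(143/127) since 127 mod 4 = 3, 143 mod 4 = 3; sign now -1
(143/127) = (16/127)   [reduce mod 127]
16 = 2^4·1; (2/127) = +1 since 127 mod 8 = 7, so (16/127) = (+1)^4·(1/127); sign now -1
(1/127) = 1; final value = sign = -1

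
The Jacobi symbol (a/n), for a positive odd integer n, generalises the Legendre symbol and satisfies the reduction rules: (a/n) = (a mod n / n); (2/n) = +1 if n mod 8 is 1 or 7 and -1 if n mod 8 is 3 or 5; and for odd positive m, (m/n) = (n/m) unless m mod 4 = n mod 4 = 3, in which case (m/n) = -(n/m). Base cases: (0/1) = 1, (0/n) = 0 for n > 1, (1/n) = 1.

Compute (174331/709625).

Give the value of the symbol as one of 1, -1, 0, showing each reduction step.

flip (174331/709625) -> (709625/174331): both odd, 174331 mod 4 = 3, 709625 mod 4 = 1, so the flip contributes +1; sign now +1
(709625/174331): 709625 mod 174331 = 12301, so (709625/174331) = (12301/174331)
flip (12301/174331) -> (174331/12301): both odd, 12301 mod 4 = 1, 174331 mod 4 = 3, so the flip contributes +1; sign now +1
(174331/12301): 174331 mod 12301 = 2117, so (174331/12301) = (2117/12301)
flip (2117/12301) -> (12301/2117): both odd, 2117 mod 4 = 1, 12301 mod 4 = 1, so the flip contributes +1; sign now +1
(12301/2117): 12301 mod 2117 = 1716, so (12301/2117) = (1716/2117)
factor out 2^2: 1716 = 2^2·429; with 2117 mod 8 = 5, (2/2117) = -1; sign now +1; continue with (429/2117)
flip (429/2117) -> (2117/429): both odd, 429 mod 4 = 1, 2117 mod 4 = 1, so the flip contributes +1; sign now +1
(2117/429): 2117 mod 429 = 401, so (2117/429) = (401/429)
flip (401/429) -> (429/401): both odd, 401 mod 4 = 1, 429 mod 4 = 1, so the flip contributes +1; sign now +1
(429/401): 429 mod 401 = 28, so (429/401) = (28/401)
factor out 2^2: 28 = 2^2·7; with 401 mod 8 = 1, (2/401) = +1; sign now +1; continue with (7/401)
flip (7/401) -> (401/7): both odd, 7 mod 4 = 3, 401 mod 4 = 1, so the flip contributes +1; sign now +1
(401/7): 401 mod 7 = 2, so (401/7) = (2/7)
factor out 2^1: 2 = 2^1·1; with 7 mod 8 = 7, (2/7) = +1; sign now +1; continue with (1/7)
reached (1/7) = 1, so the symbol is +1

1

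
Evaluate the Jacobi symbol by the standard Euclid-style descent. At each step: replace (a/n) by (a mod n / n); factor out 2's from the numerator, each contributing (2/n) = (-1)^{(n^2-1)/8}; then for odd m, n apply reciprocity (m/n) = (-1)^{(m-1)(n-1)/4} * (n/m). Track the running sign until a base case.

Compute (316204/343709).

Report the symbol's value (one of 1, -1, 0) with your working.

-1

316204 = 2^2·79051; (2/343709) = -1 since 343709 mod 8 = 5, so (316204/343709) = (-1)^2·(79051/343709); sign now +1
reciprocity: (79051/343709) = +1·(343709/79051) since 79051 mod 4 = 3, 343709 mod 4 = 1; sign now +1
(343709/79051) = (27505/79051)   [reduce mod 79051]
reciprocity: (27505/79051) = +1·(79051/27505) since 27505 mod 4 = 1, 79051 mod 4 = 3; sign now +1
(79051/27505) = (24041/27505)   [reduce mod 27505]
reciprocity: (24041/27505) = +1·(27505/24041) since 24041 mod 4 = 1, 27505 mod 4 = 1; sign now +1
(27505/24041) = (3464/24041)   [reduce mod 24041]
3464 = 2^3·433; (2/24041) = +1 since 24041 mod 8 = 1, so (3464/24041) = (+1)^3·(433/24041); sign now +1
reciprocity: (433/24041) = +1·(24041/433) since 433 mod 4 = 1, 24041 mod 4 = 1; sign now +1
(24041/433) = (226/433)   [reduce mod 433]
226 = 2^1·113; (2/433) = +1 since 433 mod 8 = 1, so (226/433) = (+1)^1·(113/433); sign now +1
reciprocity: (113/433) = +1·(433/113) since 113 mod 4 = 1, 433 mod 4 = 1; sign now +1
(433/113) = (94/113)   [reduce mod 113]
94 = 2^1·47; (2/113) = +1 since 113 mod 8 = 1, so (94/113) = (+1)^1·(47/113); sign now +1
reciprocity: (47/113) = +1·(113/47) since 47 mod 4 = 3, 113 mod 4 = 1; sign now +1
(113/47) = (19/47)   [reduce mod 47]
reciprocity: (19/47) = -1·(47/19) since 19 mod 4 = 3, 47 mod 4 = 3; sign now -1
(47/19) = (9/19)   [reduce mod 19]
reciprocity: (9/19) = +1·(19/9) since 9 mod 4 = 1, 19 mod 4 = 3; sign now -1
(19/9) = (1/9)   [reduce mod 9]
(1/9) = 1; final value = sign = -1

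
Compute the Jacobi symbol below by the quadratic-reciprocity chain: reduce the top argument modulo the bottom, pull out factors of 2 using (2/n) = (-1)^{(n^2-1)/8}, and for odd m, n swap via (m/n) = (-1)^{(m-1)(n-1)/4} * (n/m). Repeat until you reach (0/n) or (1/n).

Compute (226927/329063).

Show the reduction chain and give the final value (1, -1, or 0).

-1

reciprocity: (226927/329063) = -1·(329063/226927) since 226927 mod 4 = 3, 329063 mod 4 = 3; sign now -1
(329063/226927) = (102136/226927)   [reduce mod 226927]
102136 = 2^3·12767; (2/226927) = +1 since 226927 mod 8 = 7, so (102136/226927) = (+1)^3·(12767/226927); sign now -1
reciprocity: (12767/226927) = -1·(226927/12767) since 12767 mod 4 = 3, 226927 mod 4 = 3; sign now +1
(226927/12767) = (9888/12767)   [reduce mod 12767]
9888 = 2^5·309; (2/12767) = +1 since 12767 mod 8 = 7, so (9888/12767) = (+1)^5·(309/12767); sign now +1
reciprocity: (309/12767) = +1·(12767/309) since 309 mod 4 = 1, 12767 mod 4 = 3; sign now +1
(12767/309) = (98/309)   [reduce mod 309]
98 = 2^1·49; (2/309) = -1 since 309 mod 8 = 5, so (98/309) = (-1)^1·(49/309); sign now -1
reciprocity: (49/309) = +1·(309/49) since 49 mod 4 = 1, 309 mod 4 = 1; sign now -1
(309/49) = (15/49)   [reduce mod 49]
reciprocity: (15/49) = +1·(49/15) since 15 mod 4 = 3, 49 mod 4 = 1; sign now -1
(49/15) = (4/15)   [reduce mod 15]
4 = 2^2·1; (2/15) = +1 since 15 mod 8 = 7, so (4/15) = (+1)^2·(1/15); sign now -1
(1/15) = 1; final value = sign = -1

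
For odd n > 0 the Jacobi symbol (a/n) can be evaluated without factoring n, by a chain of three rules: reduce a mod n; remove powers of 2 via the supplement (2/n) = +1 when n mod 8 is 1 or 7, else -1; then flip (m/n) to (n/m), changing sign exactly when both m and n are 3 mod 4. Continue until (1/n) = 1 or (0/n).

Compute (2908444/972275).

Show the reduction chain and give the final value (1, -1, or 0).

(2908444/972275) = (963894/972275)   [reduce mod 972275]
963894 = 2^1·481947; (2/972275) = -1 since 972275 mod 8 = 3, so (963894/972275) = (-1)^1·(481947/972275); sign now -1
reciprocity: (481947/972275) = -1·(972275/481947) since 481947 mod 4 = 3, 972275 mod 4 = 3; sign now +1
(972275/481947) = (8381/481947)   [reduce mod 481947]
reciprocity: (8381/481947) = +1·(481947/8381) since 8381 mod 4 = 1, 481947 mod 4 = 3; sign now +1
(481947/8381) = (4230/8381)   [reduce mod 8381]
4230 = 2^1·2115; (2/8381) = -1 since 8381 mod 8 = 5, so (4230/8381) = (-1)^1·(2115/8381); sign now -1
reciprocity: (2115/8381) = +1·(8381/2115) since 2115 mod 4 = 3, 8381 mod 4 = 1; sign now -1
(8381/2115) = (2036/2115)   [reduce mod 2115]
2036 = 2^2·509; (2/2115) = -1 since 2115 mod 8 = 3, so (2036/2115) = (-1)^2·(509/2115); sign now -1
reciprocity: (509/2115) = +1·(2115/509) since 509 mod 4 = 1, 2115 mod 4 = 3; sign now -1
(2115/509) = (79/509)   [reduce mod 509]
reciprocity: (79/509) = +1·(509/79) since 79 mod 4 = 3, 509 mod 4 = 1; sign now -1
(509/79) = (35/79)   [reduce mod 79]
reciprocity: (35/79) = -1·(79/35) since 35 mod 4 = 3, 79 mod 4 = 3; sign now +1
(79/35) = (9/35)   [reduce mod 35]
reciprocity: (9/35) = +1·(35/9) since 9 mod 4 = 1, 35 mod 4 = 3; sign now +1
(35/9) = (8/9)   [reduce mod 9]
8 = 2^3·1; (2/9) = +1 since 9 mod 8 = 1, so (8/9) = (+1)^3·(1/9); sign now +1
(1/9) = 1; final value = sign = +1

1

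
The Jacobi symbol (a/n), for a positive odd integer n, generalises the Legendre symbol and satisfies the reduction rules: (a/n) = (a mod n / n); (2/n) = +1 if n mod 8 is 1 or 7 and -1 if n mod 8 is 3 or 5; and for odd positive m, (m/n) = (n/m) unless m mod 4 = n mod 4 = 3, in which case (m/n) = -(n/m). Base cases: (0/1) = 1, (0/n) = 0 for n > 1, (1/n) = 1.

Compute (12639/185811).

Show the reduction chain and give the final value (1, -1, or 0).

flip (12639/185811) -> (185811/12639): both odd, 12639 mod 4 = 3, 185811 mod 4 = 3, so the flip contributes -1; sign now -1
(185811/12639): 185811 mod 12639 = 8865, so (185811/12639) = (8865/12639)
flip (8865/12639) -> (12639/8865): both odd, 8865 mod 4 = 1, 12639 mod 4 = 3, so the flip contributes +1; sign now -1
(12639/8865): 12639 mod 8865 = 3774, so (12639/8865) = (3774/8865)
factor out 2^1: 3774 = 2^1·1887; with 8865 mod 8 = 1, (2/8865) = +1; sign now -1; continue with (1887/8865)
flip (1887/8865) -> (8865/1887): both odd, 1887 mod 4 = 3, 8865 mod 4 = 1, so the flip contributes +1; sign now -1
(8865/1887): 8865 mod 1887 = 1317, so (8865/1887) = (1317/1887)
flip (1317/1887) -> (1887/1317): both odd, 1317 mod 4 = 1, 1887 mod 4 = 3, so the flip contributes +1; sign now -1
(1887/1317): 1887 mod 1317 = 570, so (1887/1317) = (570/1317)
factor out 2^1: 570 = 2^1·285; with 1317 mod 8 = 5, (2/1317) = -1; sign now +1; continue with (285/1317)
flip (285/1317) -> (1317/285): both odd, 285 mod 4 = 1, 1317 mod 4 = 1, so the flip contributes +1; sign now +1
(1317/285): 1317 mod 285 = 177, so (1317/285) = (177/285)
flip (177/285) -> (285/177): both odd, 177 mod 4 = 1, 285 mod 4 = 1, so the flip contributes +1; sign now +1
(285/177): 285 mod 177 = 108, so (285/177) = (108/177)
factor out 2^2: 108 = 2^2·27; with 177 mod 8 = 1, (2/177) = +1; sign now +1; continue with (27/177)
flip (27/177) -> (177/27): both odd, 27 mod 4 = 3, 177 mod 4 = 1, so the flip contributes +1; sign now +1
(177/27): 177 mod 27 = 15, so (177/27) = (15/27)
flip (15/27) -> (27/15): both odd, 15 mod 4 = 3, 27 mod 4 = 3, so the flip contributes -1; sign now -1
(27/15): 27 mod 15 = 12, so (27/15) = (12/15)
factor out 2^2: 12 = 2^2·3; with 15 mod 8 = 7, (2/15) = +1; sign now -1; continue with (3/15)
flip (3/15) -> (15/3): both odd, 3 mod 4 = 3, 15 mod 4 = 3, so the flip contributes -1; sign now +1
(15/3): 15 mod 3 = 0, so (15/3) = (0/3)
reached (0/3); gcd(a, n) > 1, so (0/3) = 0 and the symbol is 0

0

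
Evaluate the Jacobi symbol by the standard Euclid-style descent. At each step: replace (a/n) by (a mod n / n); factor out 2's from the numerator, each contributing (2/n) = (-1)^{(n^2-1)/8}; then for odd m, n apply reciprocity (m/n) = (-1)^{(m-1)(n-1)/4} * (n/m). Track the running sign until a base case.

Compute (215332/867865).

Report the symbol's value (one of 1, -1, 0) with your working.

1

215332 = 2^2·53833; (2/867865) = +1 since 867865 mod 8 = 1, so (215332/867865) = (+1)^2·(53833/867865); sign now +1
reciprocity: (53833/867865) = +1·(867865/53833) since 53833 mod 4 = 1, 867865 mod 4 = 1; sign now +1
(867865/53833) = (6537/53833)   [reduce mod 53833]
reciprocity: (6537/53833) = +1·(53833/6537) since 6537 mod 4 = 1, 53833 mod 4 = 1; sign now +1
(53833/6537) = (1537/6537)   [reduce mod 6537]
reciprocity: (1537/6537) = +1·(6537/1537) since 1537 mod 4 = 1, 6537 mod 4 = 1; sign now +1
(6537/1537) = (389/1537)   [reduce mod 1537]
reciprocity: (389/1537) = +1·(1537/389) since 389 mod 4 = 1, 1537 mod 4 = 1; sign now +1
(1537/389) = (370/389)   [reduce mod 389]
370 = 2^1·185; (2/389) = -1 since 389 mod 8 = 5, so (370/389) = (-1)^1·(185/389); sign now -1
reciprocity: (185/389) = +1·(389/185) since 185 mod 4 = 1, 389 mod 4 = 1; sign now -1
(389/185) = (19/185)   [reduce mod 185]
reciprocity: (19/185) = +1·(185/19) since 19 mod 4 = 3, 185 mod 4 = 1; sign now -1
(185/19) = (14/19)   [reduce mod 19]
14 = 2^1·7; (2/19) = -1 since 19 mod 8 = 3, so (14/19) = (-1)^1·(7/19); sign now +1
reciprocity: (7/19) = -1·(19/7) since 7 mod 4 = 3, 19 mod 4 = 3; sign now -1
(19/7) = (5/7)   [reduce mod 7]
reciprocity: (5/7) = +1·(7/5) since 5 mod 4 = 1, 7 mod 4 = 3; sign now -1
(7/5) = (2/5)   [reduce mod 5]
2 = 2^1·1; (2/5) = -1 since 5 mod 8 = 5, so (2/5) = (-1)^1·(1/5); sign now +1
(1/5) = 1; final value = sign = +1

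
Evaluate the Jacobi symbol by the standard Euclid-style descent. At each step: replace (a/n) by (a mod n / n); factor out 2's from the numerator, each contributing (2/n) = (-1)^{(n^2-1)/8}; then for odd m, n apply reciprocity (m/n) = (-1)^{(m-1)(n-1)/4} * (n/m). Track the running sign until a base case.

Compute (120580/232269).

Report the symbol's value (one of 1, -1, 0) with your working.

120580 = 2^2·30145; (2/232269) = -1 since 232269 mod 8 = 5, so (120580/232269) = (-1)^2·(30145/232269); sign now +1
reciprocity: (30145/232269) = +1·(232269/30145) since 30145 mod 4 = 1, 232269 mod 4 = 1; sign now +1
(232269/30145) = (21254/30145)   [reduce mod 30145]
21254 = 2^1·10627; (2/30145) = +1 since 30145 mod 8 = 1, so (21254/30145) = (+1)^1·(10627/30145); sign now +1
reciprocity: (10627/30145) = +1·(30145/10627) since 10627 mod 4 = 3, 30145 mod 4 = 1; sign now +1
(30145/10627) = (8891/10627)   [reduce mod 10627]
reciprocity: (8891/10627) = -1·(10627/8891) since 8891 mod 4 = 3, 10627 mod 4 = 3; sign now -1
(10627/8891) = (1736/8891)   [reduce mod 8891]
1736 = 2^3·217; (2/8891) = -1 since 8891 mod 8 = 3, so (1736/8891) = (-1)^3·(217/8891); sign now +1
reciprocity: (217/8891) = +1·(8891/217) since 217 mod 4 = 1, 8891 mod 4 = 3; sign now +1
(8891/217) = (211/217)   [reduce mod 217]
reciprocity: (211/217) = +1·(217/211) since 211 mod 4 = 3, 217 mod 4 = 1; sign now +1
(217/211) = (6/211)   [reduce mod 211]
6 = 2^1·3; (2/211) = -1 since 211 mod 8 = 3, so (6/211) = (-1)^1·(3/211); sign now -1
reciprocity: (3/211) = -1·(211/3) since 3 mod 4 = 3, 211 mod 4 = 3; sign now +1
(211/3) = (1/3)   [reduce mod 3]
(1/3) = 1; final value = sign = +1

1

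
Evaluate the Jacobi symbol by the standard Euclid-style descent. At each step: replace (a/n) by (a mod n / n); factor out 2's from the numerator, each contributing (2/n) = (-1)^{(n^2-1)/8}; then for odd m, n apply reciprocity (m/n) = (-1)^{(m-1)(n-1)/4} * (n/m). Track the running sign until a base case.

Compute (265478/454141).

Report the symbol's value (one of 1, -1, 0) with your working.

265478 = 2^1·132739; (2/454141) = -1 since 454141 mod 8 = 5, so (265478/454141) = (-1)^1·(132739/454141); sign now -1
reciprocity: (132739/454141) = +1·(454141/132739) since 132739 mod 4 = 3, 454141 mod 4 = 1; sign now -1
(454141/132739) = (55924/132739)   [reduce mod 132739]
55924 = 2^2·13981; (2/132739) = -1 since 132739 mod 8 = 3, so (55924/132739) = (-1)^2·(13981/132739); sign now -1
reciprocity: (13981/132739) = +1·(132739/13981) since 13981 mod 4 = 1, 132739 mod 4 = 3; sign now -1
(132739/13981) = (6910/13981)   [reduce mod 13981]
6910 = 2^1·3455; (2/13981) = -1 since 13981 mod 8 = 5, so (6910/13981) = (-1)^1·(3455/13981); sign now +1
reciprocity: (3455/13981) = +1·(13981/3455) since 3455 mod 4 = 3, 13981 mod 4 = 1; sign now +1
(13981/3455) = (161/3455)   [reduce mod 3455]
reciprocity: (161/3455) = +1·(3455/161) since 161 mod 4 = 1, 3455 mod 4 = 3; sign now +1
(3455/161) = (74/161)   [reduce mod 161]
74 = 2^1·37; (2/161) = +1 since 161 mod 8 = 1, so (74/161) = (+1)^1·(37/161); sign now +1
reciprocity: (37/161) = +1·(161/37) since 37 mod 4 = 1, 161 mod 4 = 1; sign now +1
(161/37) = (13/37)   [reduce mod 37]
reciprocity: (13/37) = +1·(37/13) since 13 mod 4 = 1, 37 mod 4 = 1; sign now +1
(37/13) = (11/13)   [reduce mod 13]
reciprocity: (11/13) = +1·(13/11) since 11 mod 4 = 3, 13 mod 4 = 1; sign now +1
(13/11) = (2/11)   [reduce mod 11]
2 = 2^1·1; (2/11) = -1 since 11 mod 8 = 3, so (2/11) = (-1)^1·(1/11); sign now -1
(1/11) = 1; final value = sign = -1

-1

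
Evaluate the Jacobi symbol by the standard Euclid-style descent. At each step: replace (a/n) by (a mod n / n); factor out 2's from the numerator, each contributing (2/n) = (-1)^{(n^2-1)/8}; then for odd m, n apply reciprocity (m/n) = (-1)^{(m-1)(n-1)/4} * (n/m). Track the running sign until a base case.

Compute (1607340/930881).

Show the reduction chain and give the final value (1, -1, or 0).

(1607340/930881) = (676459/930881)   [reduce mod 930881]
reciprocity: (676459/930881) = +1·(930881/676459) since 676459 mod 4 = 3, 930881 mod 4 = 1; sign now +1
(930881/676459) = (254422/676459)   [reduce mod 676459]
254422 = 2^1·127211; (2/676459) = -1 since 676459 mod 8 = 3, so (254422/676459) = (-1)^1·(127211/676459); sign now -1
reciprocity: (127211/676459) = -1·(676459/127211) since 127211 mod 4 = 3, 676459 mod 4 = 3; sign now +1
(676459/127211) = (40404/127211)   [reduce mod 127211]
40404 = 2^2·10101; (2/127211) = -1 since 127211 mod 8 = 3, so (40404/127211) = (-1)^2·(10101/127211); sign now +1
reciprocity: (10101/127211) = +1·(127211/10101) since 10101 mod 4 = 1, 127211 mod 4 = 3; sign now +1
(127211/10101) = (5999/10101)   [reduce mod 10101]
reciprocity: (5999/10101) = +1·(10101/5999) since 5999 mod 4 = 3, 10101 mod 4 = 1; sign now +1
(10101/5999) = (4102/5999)   [reduce mod 5999]
4102 = 2^1·2051; (2/5999) = +1 since 5999 mod 8 = 7, so (4102/5999) = (+1)^1·(2051/5999); sign now +1
reciprocity: (2051/5999) = -1·(5999/2051) since 2051 mod 4 = 3, 5999 mod 4 = 3; sign now -1
(5999/2051) = (1897/2051)   [reduce mod 2051]
reciprocity: (1897/2051) = +1·(2051/1897) since 1897 mod 4 = 1, 2051 mod 4 = 3; sign now -1
(2051/1897) = (154/1897)   [reduce mod 1897]
154 = 2^1·77; (2/1897) = +1 since 1897 mod 8 = 1, so (154/1897) = (+1)^1·(77/1897); sign now -1
reciprocity: (77/1897) = +1·(1897/77) since 77 mod 4 = 1, 1897 mod 4 = 1; sign now -1
(1897/77) = (49/77)   [reduce mod 77]
reciprocity: (49/77) = +1·(77/49) since 49 mod 4 = 1, 77 mod 4 = 1; sign now -1
(77/49) = (28/49)   [reduce mod 49]
28 = 2^2·7; (2/49) = +1 since 49 mod 8 = 1, so (28/49) = (+1)^2·(7/49); sign now -1
reciprocity: (7/49) = +1·(49/7) since 7 mod 4 = 3, 49 mod 4 = 1; sign now -1
(49/7) = (0/7)   [reduce mod 7]
(0/7) = 0   [gcd(a, n) > 1]; final value = 0

0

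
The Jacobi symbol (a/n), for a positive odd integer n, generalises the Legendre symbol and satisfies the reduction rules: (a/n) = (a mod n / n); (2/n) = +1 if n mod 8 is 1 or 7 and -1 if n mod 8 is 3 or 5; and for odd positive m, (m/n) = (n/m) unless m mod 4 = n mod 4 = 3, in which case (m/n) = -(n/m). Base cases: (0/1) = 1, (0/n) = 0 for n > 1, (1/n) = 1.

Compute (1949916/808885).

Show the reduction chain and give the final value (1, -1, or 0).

(1949916/808885) = (332146/808885)   [reduce mod 808885]
332146 = 2^1·166073; (2/808885) = -1 since 808885 mod 8 = 5, so (332146/808885) = (-1)^1·(166073/808885); sign now -1
reciprocity: (166073/808885) = +1·(808885/166073) since 166073 mod 4 = 1, 808885 mod 4 = 1; sign now -1
(808885/166073) = (144593/166073)   [reduce mod 166073]
reciprocity: (144593/166073) = +1·(166073/144593) since 144593 mod 4 = 1, 166073 mod 4 = 1; sign now -1
(166073/144593) = (21480/144593)   [reduce mod 144593]
21480 = 2^3·2685; (2/144593) = +1 since 144593 mod 8 = 1, so (21480/144593) = (+1)^3·(2685/144593); sign now -1
reciprocity: (2685/144593) = +1·(144593/2685) since 2685 mod 4 = 1, 144593 mod 4 = 1; sign now -1
(144593/2685) = (2288/2685)   [reduce mod 2685]
2288 = 2^4·143; (2/2685) = -1 since 2685 mod 8 = 5, so (2288/2685) = (-1)^4·(143/2685); sign now -1
reciprocity: (143/2685) = +1·(2685/143) since 143 mod 4 = 3, 2685 mod 4 = 1; sign now -1
(2685/143) = (111/143)   [reduce mod 143]
reciprocity: (111/143) = -1·(143/111) since 111 mod 4 = 3, 143 mod 4 = 3; sign now +1
(143/111) = (32/111)   [reduce mod 111]
32 = 2^5·1; (2/111) = +1 since 111 mod 8 = 7, so (32/111) = (+1)^5·(1/111); sign now +1
(1/111) = 1; final value = sign = +1

1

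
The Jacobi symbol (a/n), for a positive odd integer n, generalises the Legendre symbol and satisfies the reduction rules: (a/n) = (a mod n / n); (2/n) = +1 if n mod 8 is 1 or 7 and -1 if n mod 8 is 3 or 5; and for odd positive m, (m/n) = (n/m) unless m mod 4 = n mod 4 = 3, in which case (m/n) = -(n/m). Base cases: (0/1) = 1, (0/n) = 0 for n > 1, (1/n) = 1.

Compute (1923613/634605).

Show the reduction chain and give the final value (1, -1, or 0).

(1923613/634605): 1923613 mod 634605 = 19798, so (1923613/634605) = (19798/634605)
factor out 2^1: 19798 = 2^1·9899; with 634605 mod 8 = 5, (2/634605) = -1; sign now -1; continue with (9899/634605)
flip (9899/634605) -> (634605/9899): both odd, 9899 mod 4 = 3, 634605 mod 4 = 1, so the flip contributes +1; sign now -1
(634605/9899): 634605 mod 9899 = 1069, so (634605/9899) = (1069/9899)
flip (1069/9899) -> (9899/1069): both odd, 1069 mod 4 = 1, 9899 mod 4 = 3, so the flip contributes +1; sign now -1
(9899/1069): 9899 mod 1069 = 278, so (9899/1069) = (278/1069)
factor out 2^1: 278 = 2^1·139; with 1069 mod 8 = 5, (2/1069) = -1; sign now +1; continue with (139/1069)
flip (139/1069) -> (1069/139): both odd, 139 mod 4 = 3, 1069 mod 4 = 1, so the flip contributes +1; sign now +1
(1069/139): 1069 mod 139 = 96, so (1069/139) = (96/139)
factor out 2^5: 96 = 2^5·3; with 139 mod 8 = 3, (2/139) = -1; sign now -1; continue with (3/139)
flip (3/139) -> (139/3): both odd, 3 mod 4 = 3, 139 mod 4 = 3, so the flip contributes -1; sign now +1
(139/3): 139 mod 3 = 1, so (139/3) = (1/3)
reached (1/3) = 1, so the symbol is +1

1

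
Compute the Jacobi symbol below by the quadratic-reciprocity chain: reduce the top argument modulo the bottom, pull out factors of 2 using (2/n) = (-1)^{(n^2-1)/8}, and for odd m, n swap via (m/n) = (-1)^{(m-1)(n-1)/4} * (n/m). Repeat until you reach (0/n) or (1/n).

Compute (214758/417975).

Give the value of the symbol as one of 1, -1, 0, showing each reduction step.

factor out 2^1: 214758 = 2^1·107379; with 417975 mod 8 = 7, (2/417975) = +1; sign now +1; continue with (107379/417975)
flip (107379/417975) -> (417975/107379): both odd, 107379 mod 4 = 3, 417975 mod 4 = 3, so the flip contributes -1; sign now -1
(417975/107379): 417975 mod 107379 = 95838, so (417975/107379) = (95838/107379)
factor out 2^1: 95838 = 2^1·47919; with 107379 mod 8 = 3, (2/107379) = -1; sign now +1; continue with (47919/107379)
flip (47919/107379) -> (107379/47919): both odd, 47919 mod 4 = 3, 107379 mod 4 = 3, so the flip contributes -1; sign now -1
(107379/47919): 107379 mod 47919 = 11541, so (107379/47919) = (11541/47919)
flip (11541/47919) -> (47919/11541): both odd, 11541 mod 4 = 1, 47919 mod 4 = 3, so the flip contributes +1; sign now -1
(47919/11541): 47919 mod 11541 = 1755, so (47919/11541) = (1755/11541)
flip (1755/11541) -> (11541/1755): both odd, 1755 mod 4 = 3, 11541 mod 4 = 1, so the flip contributes +1; sign now -1
(11541/1755): 11541 mod 1755 = 1011, so (11541/1755) = (1011/1755)
flip (1011/1755) -> (1755/1011): both odd, 1011 mod 4 = 3, 1755 mod 4 = 3, so the flip contributes -1; sign now +1
(1755/1011): 1755 mod 1011 = 744, so (1755/1011) = (744/1011)
factor out 2^3: 744 = 2^3·93; with 1011 mod 8 = 3, (2/1011) = -1; sign now -1; continue with (93/1011)
flip (93/1011) -> (1011/93): both odd, 93 mod 4 = 1, 1011 mod 4 = 3, so the flip contributes +1; sign now -1
(1011/93): 1011 mod 93 = 81, so (1011/93) = (81/93)
flip (81/93) -> (93/81): both odd, 81 mod 4 = 1, 93 mod 4 = 1, so the flip contributes +1; sign now -1
(93/81): 93 mod 81 = 12, so (93/81) = (12/81)
factor out 2^2: 12 = 2^2·3; with 81 mod 8 = 1, (2/81) = +1; sign now -1; continue with (3/81)
flip (3/81) -> (81/3): both odd, 3 mod 4 = 3, 81 mod 4 = 1, so the flip contributes +1; sign now -1
(81/3): 81 mod 3 = 0, so (81/3) = (0/3)
reached (0/3); gcd(a, n) > 1, so (0/3) = 0 and the symbol is 0

0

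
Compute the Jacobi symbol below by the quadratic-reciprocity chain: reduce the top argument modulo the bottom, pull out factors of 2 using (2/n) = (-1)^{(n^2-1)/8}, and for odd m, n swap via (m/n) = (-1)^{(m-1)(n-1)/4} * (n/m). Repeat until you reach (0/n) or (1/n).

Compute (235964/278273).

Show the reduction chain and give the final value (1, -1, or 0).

-1

factor out 2^2: 235964 = 2^2·58991; with 278273 mod 8 = 1, (2/278273) = +1; sign now +1; continue with (58991/278273)
flip (58991/278273) -> (278273/58991): both odd, 58991 mod 4 = 3, 278273 mod 4 = 1, so the flip contributes +1; sign now +1
(278273/58991): 278273 mod 58991 = 42309, so (278273/58991) = (42309/58991)
flip (42309/58991) -> (58991/42309): both odd, 42309 mod 4 = 1, 58991 mod 4 = 3, so the flip contributes +1; sign now +1
(58991/42309): 58991 mod 42309 = 16682, so (58991/42309) = (16682/42309)
factor out 2^1: 16682 = 2^1·8341; with 42309 mod 8 = 5, (2/42309) = -1; sign now -1; continue with (8341/42309)
flip (8341/42309) -> (42309/8341): both odd, 8341 mod 4 = 1, 42309 mod 4 = 1, so the flip contributes +1; sign now -1
(42309/8341): 42309 mod 8341 = 604, so (42309/8341) = (604/8341)
factor out 2^2: 604 = 2^2·151; with 8341 mod 8 = 5, (2/8341) = -1; sign now -1; continue with (151/8341)
flip (151/8341) -> (8341/151): both odd, 151 mod 4 = 3, 8341 mod 4 = 1, so the flip contributes +1; sign now -1
(8341/151): 8341 mod 151 = 36, so (8341/151) = (36/151)
factor out 2^2: 36 = 2^2·9; with 151 mod 8 = 7, (2/151) = +1; sign now -1; continue with (9/151)
flip (9/151) -> (151/9): both odd, 9 mod 4 = 1, 151 mod 4 = 3, so the flip contributes +1; sign now -1
(151/9): 151 mod 9 = 7, so (151/9) = (7/9)
flip (7/9) -> (9/7): both odd, 7 mod 4 = 3, 9 mod 4 = 1, so the flip contributes +1; sign now -1
(9/7): 9 mod 7 = 2, so (9/7) = (2/7)
factor out 2^1: 2 = 2^1·1; with 7 mod 8 = 7, (2/7) = +1; sign now -1; continue with (1/7)
reached (1/7) = 1, so the symbol is -1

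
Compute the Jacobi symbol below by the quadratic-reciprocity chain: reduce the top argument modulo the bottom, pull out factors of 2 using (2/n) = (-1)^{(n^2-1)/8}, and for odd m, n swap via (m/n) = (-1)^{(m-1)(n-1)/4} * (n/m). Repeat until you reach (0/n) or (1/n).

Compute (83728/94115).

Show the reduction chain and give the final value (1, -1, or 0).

1

83728 = 2^4·5233; (2/94115) = -1 since 94115 mod 8 = 3, so (83728/94115) = (-1)^4·(5233/94115); sign now +1
reciprocity: (5233/94115) = +1·(94115/5233) since 5233 mod 4 = 1, 94115 mod 4 = 3; sign now +1
(94115/5233) = (5154/5233)   [reduce mod 5233]
5154 = 2^1·2577; (2/5233) = +1 since 5233 mod 8 = 1, so (5154/5233) = (+1)^1·(2577/5233); sign now +1
reciprocity: (2577/5233) = +1·(5233/2577) since 2577 mod 4 = 1, 5233 mod 4 = 1; sign now +1
(5233/2577) = (79/2577)   [reduce mod 2577]
reciprocity: (79/2577) = +1·(2577/79) since 79 mod 4 = 3, 2577 mod 4 = 1; sign now +1
(2577/79) = (49/79)   [reduce mod 79]
reciprocity: (49/79) = +1·(79/49) since 49 mod 4 = 1, 79 mod 4 = 3; sign now +1
(79/49) = (30/49)   [reduce mod 49]
30 = 2^1·15; (2/49) = +1 since 49 mod 8 = 1, so (30/49) = (+1)^1·(15/49); sign now +1
reciprocity: (15/49) = +1·(49/15) since 15 mod 4 = 3, 49 mod 4 = 1; sign now +1
(49/15) = (4/15)   [reduce mod 15]
4 = 2^2·1; (2/15) = +1 since 15 mod 8 = 7, so (4/15) = (+1)^2·(1/15); sign now +1
(1/15) = 1; final value = sign = +1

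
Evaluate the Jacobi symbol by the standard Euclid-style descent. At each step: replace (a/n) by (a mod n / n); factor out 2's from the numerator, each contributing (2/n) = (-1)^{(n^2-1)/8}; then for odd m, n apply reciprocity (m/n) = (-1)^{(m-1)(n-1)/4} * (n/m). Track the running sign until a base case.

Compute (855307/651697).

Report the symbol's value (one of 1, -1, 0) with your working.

(855307/651697): 855307 mod 651697 = 203610, so (855307/651697) = (203610/651697)
factor out 2^1: 203610 = 2^1·101805; with 651697 mod 8 = 1, (2/651697) = +1; sign now +1; continue with (101805/651697)
flip (101805/651697) -> (651697/101805): both odd, 101805 mod 4 = 1, 651697 mod 4 = 1, so the flip contributes +1; sign now +1
(651697/101805): 651697 mod 101805 = 40867, so (651697/101805) = (40867/101805)
flip (40867/101805) -> (101805/40867): both odd, 40867 mod 4 = 3, 101805 mod 4 = 1, so the flip contributes +1; sign now +1
(101805/40867): 101805 mod 40867 = 20071, so (101805/40867) = (20071/40867)
flip (20071/40867) -> (40867/20071): both odd, 20071 mod 4 = 3, 40867 mod 4 = 3, so the flip contributes -1; sign now -1
(40867/20071): 40867 mod 20071 = 725, so (40867/20071) = (725/20071)
flip (725/20071) -> (20071/725): both odd, 725 mod 4 = 1, 20071 mod 4 = 3, so the flip contributes +1; sign now -1
(20071/725): 20071 mod 725 = 496, so (20071/725) = (496/725)
factor out 2^4: 496 = 2^4·31; with 725 mod 8 = 5, (2/725) = -1; sign now -1; continue with (31/725)
flip (31/725) -> (725/31): both odd, 31 mod 4 = 3, 725 mod 4 = 1, so the flip contributes +1; sign now -1
(725/31): 725 mod 31 = 12, so (725/31) = (12/31)
factor out 2^2: 12 = 2^2·3; with 31 mod 8 = 7, (2/31) = +1; sign now -1; continue with (3/31)
flip (3/31) -> (31/3): both odd, 3 mod 4 = 3, 31 mod 4 = 3, so the flip contributes -1; sign now +1
(31/3): 31 mod 3 = 1, so (31/3) = (1/3)
reached (1/3) = 1, so the symbol is +1

1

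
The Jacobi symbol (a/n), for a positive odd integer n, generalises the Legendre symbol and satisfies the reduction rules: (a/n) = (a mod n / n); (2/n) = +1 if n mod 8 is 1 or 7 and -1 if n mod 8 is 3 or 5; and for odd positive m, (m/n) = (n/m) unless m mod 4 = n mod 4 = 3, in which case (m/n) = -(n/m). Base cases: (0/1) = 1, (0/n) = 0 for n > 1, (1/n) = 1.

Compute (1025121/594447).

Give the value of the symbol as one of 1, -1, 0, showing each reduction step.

(1025121/594447): 1025121 mod 594447 = 430674, so (1025121/594447) = (430674/594447)
factor out 2^1: 430674 = 2^1·215337; with 594447 mod 8 = 7, (2/594447) = +1; sign now +1; continue with (215337/594447)
flip (215337/594447) -> (594447/215337): both odd, 215337 mod 4 = 1, 594447 mod 4 = 3, so the flip contributes +1; sign now +1
(594447/215337): 594447 mod 215337 = 163773, so (594447/215337) = (163773/215337)
flip (163773/215337) -> (215337/163773): both odd, 163773 mod 4 = 1, 215337 mod 4 = 1, so the flip contributes +1; sign now +1
(215337/163773): 215337 mod 163773 = 51564, so (215337/163773) = (51564/163773)
factor out 2^2: 51564 = 2^2·12891; with 163773 mod 8 = 5, (2/163773) = -1; sign now +1; continue with (12891/163773)
flip (12891/163773) -> (163773/12891): both odd, 12891 mod 4 = 3, 163773 mod 4 = 1, so the flip contributes +1; sign now +1
(163773/12891): 163773 mod 12891 = 9081, so (163773/12891) = (9081/12891)
flip (9081/12891) -> (12891/9081): both odd, 9081 mod 4 = 1, 12891 mod 4 = 3, so the flip contributes +1; sign now +1
(12891/9081): 12891 mod 9081 = 3810, so (12891/9081) = (3810/9081)
factor out 2^1: 3810 = 2^1·1905; with 9081 mod 8 = 1, (2/9081) = +1; sign now +1; continue with (1905/9081)
flip (1905/9081) -> (9081/1905): both odd, 1905 mod 4 = 1, 9081 mod 4 = 1, so the flip contributes +1; sign now +1
(9081/1905): 9081 mod 1905 = 1461, so (9081/1905) = (1461/1905)
flip (1461/1905) -> (1905/1461): both odd, 1461 mod 4 = 1, 1905 mod 4 = 1, so the flip contributes +1; sign now +1
(1905/1461): 1905 mod 1461 = 444, so (1905/1461) = (444/1461)
factor out 2^2: 444 = 2^2·111; with 1461 mod 8 = 5, (2/1461) = -1; sign now +1; continue with (111/1461)
flip (111/1461) -> (1461/111): both odd, 111 mod 4 = 3, 1461 mod 4 = 1, so the flip contributes +1; sign now +1
(1461/111): 1461 mod 111 = 18, so (1461/111) = (18/111)
factor out 2^1: 18 = 2^1·9; with 111 mod 8 = 7, (2/111) = +1; sign now +1; continue with (9/111)
flip (9/111) -> (111/9): both odd, 9 mod 4 = 1, 111 mod 4 = 3, so the flip contributes +1; sign now +1
(111/9): 111 mod 9 = 3, so (111/9) = (3/9)
flip (3/9) -> (9/3): both odd, 3 mod 4 = 3, 9 mod 4 = 1, so the flip contributes +1; sign now +1
(9/3): 9 mod 3 = 0, so (9/3) = (0/3)
reached (0/3); gcd(a, n) > 1, so (0/3) = 0 and the symbol is 0

0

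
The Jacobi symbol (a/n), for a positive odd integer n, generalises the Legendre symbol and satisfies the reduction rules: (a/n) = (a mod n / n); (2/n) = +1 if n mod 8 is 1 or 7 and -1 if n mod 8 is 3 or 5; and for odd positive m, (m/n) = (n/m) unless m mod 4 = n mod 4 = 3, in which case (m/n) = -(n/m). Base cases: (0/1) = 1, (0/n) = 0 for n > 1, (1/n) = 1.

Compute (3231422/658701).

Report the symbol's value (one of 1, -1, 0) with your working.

1

(3231422/658701) = (596618/658701)   [reduce mod 658701]
596618 = 2^1·298309; (2/658701) = -1 since 658701 mod 8 = 5, so (596618/658701) = (-1)^1·(298309/658701); sign now -1
reciprocity: (298309/658701) = +1·(658701/298309) since 298309 mod 4 = 1, 658701 mod 4 = 1; sign now -1
(658701/298309) = (62083/298309)   [reduce mod 298309]
reciprocity: (62083/298309) = +1·(298309/62083) since 62083 mod 4 = 3, 298309 mod 4 = 1; sign now -1
(298309/62083) = (49977/62083)   [reduce mod 62083]
reciprocity: (49977/62083) = +1·(62083/49977) since 49977 mod 4 = 1, 62083 mod 4 = 3; sign now -1
(62083/49977) = (12106/49977)   [reduce mod 49977]
12106 = 2^1·6053; (2/49977) = +1 since 49977 mod 8 = 1, so (12106/49977) = (+1)^1·(6053/49977); sign now -1
reciprocity: (6053/49977) = +1·(49977/6053) since 6053 mod 4 = 1, 49977 mod 4 = 1; sign now -1
(49977/6053) = (1553/6053)   [reduce mod 6053]
reciprocity: (1553/6053) = +1·(6053/1553) since 1553 mod 4 = 1, 6053 mod 4 = 1; sign now -1
(6053/1553) = (1394/1553)   [reduce mod 1553]
1394 = 2^1·697; (2/1553) = +1 since 1553 mod 8 = 1, so (1394/1553) = (+1)^1·(697/1553); sign now -1
reciprocity: (697/1553) = +1·(1553/697) since 697 mod 4 = 1, 1553 mod 4 = 1; sign now -1
(1553/697) = (159/697)   [reduce mod 697]
reciprocity: (159/697) = +1·(697/159) since 159 mod 4 = 3, 697 mod 4 = 1; sign now -1
(697/159) = (61/159)   [reduce mod 159]
reciprocity: (61/159) = +1·(159/61) since 61 mod 4 = 1, 159 mod 4 = 3; sign now -1
(159/61) = (37/61)   [reduce mod 61]
reciprocity: (37/61) = +1·(61/37) since 37 mod 4 = 1, 61 mod 4 = 1; sign now -1
(61/37) = (24/37)   [reduce mod 37]
24 = 2^3·3; (2/37) = -1 since 37 mod 8 = 5, so (24/37) = (-1)^3·(3/37); sign now +1
reciprocity: (3/37) = +1·(37/3) since 3 mod 4 = 3, 37 mod 4 = 1; sign now +1
(37/3) = (1/3)   [reduce mod 3]
(1/3) = 1; final value = sign = +1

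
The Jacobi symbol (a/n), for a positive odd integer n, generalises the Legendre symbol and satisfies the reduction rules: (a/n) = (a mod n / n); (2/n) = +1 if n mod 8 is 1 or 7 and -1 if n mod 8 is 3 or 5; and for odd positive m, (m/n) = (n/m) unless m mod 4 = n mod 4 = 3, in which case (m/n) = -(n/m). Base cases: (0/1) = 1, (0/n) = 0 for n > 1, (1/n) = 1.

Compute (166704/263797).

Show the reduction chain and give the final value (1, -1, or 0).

0

factor out 2^4: 166704 = 2^4·10419; with 263797 mod 8 = 5, (2/263797) = -1; sign now +1; continue with (10419/263797)
flip (10419/263797) -> (263797/10419): both odd, 10419 mod 4 = 3, 263797 mod 4 = 1, so the flip contributes +1; sign now +1
(263797/10419): 263797 mod 10419 = 3322, so (263797/10419) = (3322/10419)
factor out 2^1: 3322 = 2^1·1661; with 10419 mod 8 = 3, (2/10419) = -1; sign now -1; continue with (1661/10419)
flip (1661/10419) -> (10419/1661): both odd, 1661 mod 4 = 1, 10419 mod 4 = 3, so the flip contributes +1; sign now -1
(10419/1661): 10419 mod 1661 = 453, so (10419/1661) = (453/1661)
flip (453/1661) -> (1661/453): both odd, 453 mod 4 = 1, 1661 mod 4 = 1, so the flip contributes +1; sign now -1
(1661/453): 1661 mod 453 = 302, so (1661/453) = (302/453)
factor out 2^1: 302 = 2^1·151; with 453 mod 8 = 5, (2/453) = -1; sign now +1; continue with (151/453)
flip (151/453) -> (453/151): both odd, 151 mod 4 = 3, 453 mod 4 = 1, so the flip contributes +1; sign now +1
(453/151): 453 mod 151 = 0, so (453/151) = (0/151)
reached (0/151); gcd(a, n) > 1, so (0/151) = 0 and the symbol is 0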